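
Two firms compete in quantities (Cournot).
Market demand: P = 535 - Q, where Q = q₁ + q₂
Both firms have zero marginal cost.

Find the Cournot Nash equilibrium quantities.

q₁* = q₂* = 178.33; P* = 178.33

Work:
Profit: π_i = P·q_i = (a - q_i - q_j)·q_i
FOC: ∂π_i/∂q_i = a - 2q_i - q_j = 0
Reaction function: q_i = (535 - q_j)/2
Symmetry: q* = 535/3 = 178.33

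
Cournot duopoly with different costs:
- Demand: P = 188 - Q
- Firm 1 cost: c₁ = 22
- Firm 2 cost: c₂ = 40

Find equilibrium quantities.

q₁* = 61.33, q₂* = 43.33

Work:
Reaction: q₁ = (188 - 22 - q₂)/2
Reaction: q₂ = (188 - 40 - q₁)/2
Solve simultaneously:
q₁* = (188 - 2×22 + 40)/3 = 61.33
q₂* = (188 - 2×40 + 22)/3 = 43.33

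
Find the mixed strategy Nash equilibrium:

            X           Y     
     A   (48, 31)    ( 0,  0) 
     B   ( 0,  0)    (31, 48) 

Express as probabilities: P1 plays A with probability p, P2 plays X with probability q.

p = 0.6076, q = 0.3924

Work:
Find probabilities that make opponent indifferent:
P2 chooses q to make P1 indifferent between A and B
P1 chooses p to make P2 indifferent between X and Y
Mixed NE: P1 plays (A: 0.6076, B: 0.3924), P2 plays (X: 0.3924, Y: 0.6076)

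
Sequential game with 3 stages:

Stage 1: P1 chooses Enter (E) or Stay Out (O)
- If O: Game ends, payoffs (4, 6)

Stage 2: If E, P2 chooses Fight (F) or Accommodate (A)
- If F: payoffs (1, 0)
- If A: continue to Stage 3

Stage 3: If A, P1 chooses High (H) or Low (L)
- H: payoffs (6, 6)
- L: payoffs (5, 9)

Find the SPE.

SPE: (E, A, H); Outcome (6, 6)

Work:
Stage 3: P1 chooses H (6 vs 5)
Stage 2: P2: F->0, A->6 (anticipating H). Choose A
Stage 1: P1: O->4, E->6 (anticipating A, H). Choose E
SPE path: E -> A -> H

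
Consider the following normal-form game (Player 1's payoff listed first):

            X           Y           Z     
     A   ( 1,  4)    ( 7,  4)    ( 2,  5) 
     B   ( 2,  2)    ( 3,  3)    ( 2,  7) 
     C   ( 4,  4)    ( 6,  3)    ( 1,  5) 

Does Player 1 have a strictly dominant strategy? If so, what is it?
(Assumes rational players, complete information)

No strictly dominant strategy exists for Player 1

Work:
A strategy strictly dominates another if it gives a strictly higher payoff against every opponent action. Compare each pair of P1's strategies column-by-column:
  A vs B: [1 vs 2, 7 vs 3, 2 vs 2] → A does not strictly dominate B (column X: 1 ≤ 2)
  A vs C: [1 vs 4, 7 vs 6, 2 vs 1] → A does not strictly dominate C (column X: 1 ≤ 4)
  B vs A: [2 vs 1, 3 vs 7, 2 vs 2] → B does not strictly dominate A (column Y: 3 ≤ 7)
  B vs C: [2 vs 4, 3 vs 6, 2 vs 1] → B does not strictly dominate C (column X: 2 ≤ 4)
  C vs A: [4 vs 1, 6 vs 7, 1 vs 2] → C does not strictly dominate A (column Y: 6 ≤ 7)
  C vs B: [4 vs 2, 6 vs 3, 1 vs 2] → C does not strictly dominate B (column Z: 1 ≤ 2)
No single strategy strictly dominates all others → no strictly dominant strategy.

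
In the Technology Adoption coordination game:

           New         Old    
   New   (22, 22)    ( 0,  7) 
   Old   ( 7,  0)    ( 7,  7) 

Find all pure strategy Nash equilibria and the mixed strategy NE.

Pure NE: (New, New) and (Old, Old); Mixed NE: p = 0.3182, q = 0.3182

Work:
Check pure NE:
(New, New): (22, 22) - no unilateral deviation beneficial
(Old, Old): (7, 7) - no unilateral deviation beneficial
Mixed NE: P1 plays New with p = 0.3182, P2 plays New with q = 0.3182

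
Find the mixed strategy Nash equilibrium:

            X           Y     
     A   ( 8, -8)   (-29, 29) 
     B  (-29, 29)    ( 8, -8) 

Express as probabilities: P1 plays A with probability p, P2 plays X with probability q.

p = 0.5, q = 0.5

Work:
Find probabilities that make opponent indifferent:
P2 chooses q to make P1 indifferent between A and B
P1 chooses p to make P2 indifferent between X and Y
Mixed NE: P1 plays (A: 0.5, B: 0.5), P2 plays (X: 0.5, Y: 0.5)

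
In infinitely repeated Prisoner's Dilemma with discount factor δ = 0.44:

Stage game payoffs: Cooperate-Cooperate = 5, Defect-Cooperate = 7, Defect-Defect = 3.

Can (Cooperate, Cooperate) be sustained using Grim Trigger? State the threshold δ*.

δ* = 0.5; since δ = 0.44 < 0.5, cooperation cannot be sustained

Work:
For Grim Trigger:
Cooperate forever: 5/(1-δ)
Defect then punished: 7 + 3·δ/(1-δ)
Need: 5/(1-δ) ≥ 7 + 3·δ/(1-δ)
Solving: δ ≥ (T-R)/(T-P) = (7-5)/(7-3) = 0.5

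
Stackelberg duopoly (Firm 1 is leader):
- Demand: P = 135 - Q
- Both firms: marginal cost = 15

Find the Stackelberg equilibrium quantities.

q₁* (leader) = 60.0, q₂* (follower) = 30.0

Work:
Follower's reaction: q₂ = (a - c - q₁)/2
Leader substitutes: π₁ = q₁·(a - q₁ - (a-c-q₁)/2 - c)
FOC: q₁* = (135 - 15)/2 = 60.00
Then: q₂* = (135 - 15 - 60.0)/2 = 30.00
Leader has first-mover advantage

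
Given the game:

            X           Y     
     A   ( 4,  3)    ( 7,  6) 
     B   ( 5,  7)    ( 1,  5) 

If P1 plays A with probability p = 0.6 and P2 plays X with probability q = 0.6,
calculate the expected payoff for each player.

E[P1] = 4.48, E[P2] = 5.0

Work:
E[P1] = p·q·π₁(A,X) + p·(1-q)·π₁(A,Y) + (1-p)·q·π₁(B,X) + (1-p)·(1-q)·π₁(B,Y)
= 0.6·0.6·4 + 0.6·0.4·7 + 0.4·0.6·5 + 0.4·0.4·1
= 4.48

E[P2] = 5.0 (similar calculation)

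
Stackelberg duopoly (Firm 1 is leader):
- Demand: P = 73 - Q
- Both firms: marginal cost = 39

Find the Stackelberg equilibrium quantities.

q₁* (leader) = 17.0, q₂* (follower) = 8.5

Work:
Follower's reaction: q₂ = (a - c - q₁)/2
Leader substitutes: π₁ = q₁·(a - q₁ - (a-c-q₁)/2 - c)
FOC: q₁* = (73 - 39)/2 = 17.00
Then: q₂* = (73 - 39 - 17.0)/2 = 8.50
Leader has first-mover advantage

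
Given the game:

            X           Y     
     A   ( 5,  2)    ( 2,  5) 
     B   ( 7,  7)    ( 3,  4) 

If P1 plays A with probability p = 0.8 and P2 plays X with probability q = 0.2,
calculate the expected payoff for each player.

E[P1] = 2.84, E[P2] = 4.44

Work:
E[P1] = p·q·π₁(A,X) + p·(1-q)·π₁(A,Y) + (1-p)·q·π₁(B,X) + (1-p)·(1-q)·π₁(B,Y)
= 0.8·0.2·5 + 0.8·0.8·2 + 0.2·0.2·7 + 0.2·0.8·3
= 2.84

E[P2] = 4.44 (similar calculation)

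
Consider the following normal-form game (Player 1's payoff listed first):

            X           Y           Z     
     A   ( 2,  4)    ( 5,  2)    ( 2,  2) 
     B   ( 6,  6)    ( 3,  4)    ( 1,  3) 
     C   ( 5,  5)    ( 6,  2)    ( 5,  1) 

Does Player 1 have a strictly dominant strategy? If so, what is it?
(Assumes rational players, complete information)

No strictly dominant strategy exists for Player 1

Work:
A strategy strictly dominates another if it gives a strictly higher payoff against every opponent action. Compare each pair of P1's strategies column-by-column:
  A vs B: [2 vs 6, 5 vs 3, 2 vs 1] → A does not strictly dominate B (column X: 2 ≤ 6)
  A vs C: [2 vs 5, 5 vs 6, 2 vs 5] → A does not strictly dominate C (column X: 2 ≤ 5)
  B vs A: [6 vs 2, 3 vs 5, 1 vs 2] → B does not strictly dominate A (column Y: 3 ≤ 5)
  B vs C: [6 vs 5, 3 vs 6, 1 vs 5] → B does not strictly dominate C (column Y: 3 ≤ 6)
  C vs A: [5 vs 2, 6 vs 5, 5 vs 2] → C strictly dominates A
  C vs B: [5 vs 6, 6 vs 3, 5 vs 1] → C does not strictly dominate B (column X: 5 ≤ 6)
No single strategy strictly dominates all others → no strictly dominant strategy.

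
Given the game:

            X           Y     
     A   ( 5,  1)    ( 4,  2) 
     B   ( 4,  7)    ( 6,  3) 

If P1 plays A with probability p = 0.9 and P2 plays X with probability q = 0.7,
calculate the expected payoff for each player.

E[P1] = 4.69, E[P2] = 1.75

Work:
E[P1] = p·q·π₁(A,X) + p·(1-q)·π₁(A,Y) + (1-p)·q·π₁(B,X) + (1-p)·(1-q)·π₁(B,Y)
= 0.9·0.7·5 + 0.9·0.3·4 + 0.1·0.7·4 + 0.1·0.3·6
= 4.69

E[P2] = 1.75 (similar calculation)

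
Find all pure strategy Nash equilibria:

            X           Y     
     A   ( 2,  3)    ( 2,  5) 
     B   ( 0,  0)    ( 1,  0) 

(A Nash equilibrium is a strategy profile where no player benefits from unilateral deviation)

Nash equilibrium: (A, Y)

Work:
Best responses:
  P1 vs X: payoffs [2, 0] → best response A (payoff 2)
  P1 vs Y: payoffs [2, 1] → best response A (payoff 2)
  P2 vs A: payoffs [3, 5] → best response Y (payoff 5)
  P2 vs B: payoffs [0, 0] → best response X/Y (payoff 0)
Mutual best responses: (A,Y) → Nash equilibria.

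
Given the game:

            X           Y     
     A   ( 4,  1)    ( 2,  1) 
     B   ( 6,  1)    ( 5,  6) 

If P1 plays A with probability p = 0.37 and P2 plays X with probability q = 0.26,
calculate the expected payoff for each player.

E[P1] = 4.2462, E[P2] = 3.331

Work:
E[P1] = p·q·π₁(A,X) + p·(1-q)·π₁(A,Y) + (1-p)·q·π₁(B,X) + (1-p)·(1-q)·π₁(B,Y)
= 0.37·0.26·4 + 0.37·0.74·2 + 0.63·0.26·6 + 0.63·0.74·5
= 4.2462

E[P2] = 3.331 (similar calculation)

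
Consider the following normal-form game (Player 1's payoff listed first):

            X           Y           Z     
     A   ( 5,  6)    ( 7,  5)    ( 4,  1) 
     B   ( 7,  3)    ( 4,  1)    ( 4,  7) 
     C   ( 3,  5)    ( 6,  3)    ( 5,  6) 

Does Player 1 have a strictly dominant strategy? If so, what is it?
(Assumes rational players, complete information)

No strictly dominant strategy exists for Player 1

Work:
A strategy strictly dominates another if it gives a strictly higher payoff against every opponent action. Compare each pair of P1's strategies column-by-column:
  A vs B: [5 vs 7, 7 vs 4, 4 vs 4] → A does not strictly dominate B (column X: 5 ≤ 7)
  A vs C: [5 vs 3, 7 vs 6, 4 vs 5] → A does not strictly dominate C (column Z: 4 ≤ 5)
  B vs A: [7 vs 5, 4 vs 7, 4 vs 4] → B does not strictly dominate A (column Y: 4 ≤ 7)
  B vs C: [7 vs 3, 4 vs 6, 4 vs 5] → B does not strictly dominate C (column Y: 4 ≤ 6)
  C vs A: [3 vs 5, 6 vs 7, 5 vs 4] → C does not strictly dominate A (column X: 3 ≤ 5)
  C vs B: [3 vs 7, 6 vs 4, 5 vs 4] → C does not strictly dominate B (column X: 3 ≤ 7)
No single strategy strictly dominates all others → no strictly dominant strategy.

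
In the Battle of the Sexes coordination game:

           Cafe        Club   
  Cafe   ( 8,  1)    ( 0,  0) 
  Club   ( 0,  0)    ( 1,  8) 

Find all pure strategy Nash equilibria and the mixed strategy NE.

Pure NE: (Cafe, Cafe) and (Club, Club); Mixed NE: p = 0.8889, q = 0.1111

Work:
Check pure NE:
(Cafe, Cafe): (8, 1) - no unilateral deviation beneficial
(Club, Club): (1, 8) - no unilateral deviation beneficial
Mixed NE: P1 plays Cafe with p = 0.8889, P2 plays Cafe with q = 0.1111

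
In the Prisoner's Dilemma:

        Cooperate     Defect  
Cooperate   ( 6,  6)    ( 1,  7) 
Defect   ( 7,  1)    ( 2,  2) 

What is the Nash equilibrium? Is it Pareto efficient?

(Defect, Defect) is NE; not Pareto efficient

Work:
Defect dominates Cooperate for both players:
If P2 cooperates: Defect (7) > Cooperate (6)
If P2 defects: Defect (2) > Cooperate (1)
NE: (Defect, Defect) with payoff (2, 2)
But (Cooperate, Cooperate) = (6, 6) Pareto dominates (2, 2)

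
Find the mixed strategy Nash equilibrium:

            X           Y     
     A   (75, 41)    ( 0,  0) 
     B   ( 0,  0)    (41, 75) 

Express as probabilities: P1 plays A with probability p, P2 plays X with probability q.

p = 0.6466, q = 0.3534

Work:
Find probabilities that make opponent indifferent:
P2 chooses q to make P1 indifferent between A and B
P1 chooses p to make P2 indifferent between X and Y
Mixed NE: P1 plays (A: 0.6466, B: 0.3534), P2 plays (X: 0.3534, Y: 0.6466)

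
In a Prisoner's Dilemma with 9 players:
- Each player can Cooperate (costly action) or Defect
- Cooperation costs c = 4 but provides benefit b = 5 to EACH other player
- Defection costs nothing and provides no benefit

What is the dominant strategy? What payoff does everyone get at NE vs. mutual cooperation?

Dominant: Defect; NE payoff = 0; Coop payoff = 36

Work:
Defect dominates (saves cost c = 4, benefit to others is external)
NE: All defect → everyone gets 0
If all cooperate: each receives (8)×5 - 4 = 36
Social dilemma: 36 > 0 but NE gives 0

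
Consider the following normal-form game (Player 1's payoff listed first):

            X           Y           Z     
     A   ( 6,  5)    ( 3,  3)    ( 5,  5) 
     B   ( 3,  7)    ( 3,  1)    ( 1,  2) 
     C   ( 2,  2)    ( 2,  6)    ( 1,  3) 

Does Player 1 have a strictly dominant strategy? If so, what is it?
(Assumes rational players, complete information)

No strictly dominant strategy exists for Player 1

Work:
A strategy strictly dominates another if it gives a strictly higher payoff against every opponent action. Compare each pair of P1's strategies column-by-column:
  A vs B: [6 vs 3, 3 vs 3, 5 vs 1] → A does not strictly dominate B (column Y: 3 ≤ 3)
  A vs C: [6 vs 2, 3 vs 2, 5 vs 1] → A strictly dominates C
  B vs A: [3 vs 6, 3 vs 3, 1 vs 5] → B does not strictly dominate A (column X: 3 ≤ 6)
  B vs C: [3 vs 2, 3 vs 2, 1 vs 1] → B does not strictly dominate C (column Z: 1 ≤ 1)
  C vs A: [2 vs 6, 2 vs 3, 1 vs 5] → C does not strictly dominate A (column X: 2 ≤ 6)
  C vs B: [2 vs 3, 2 vs 3, 1 vs 1] → C does not strictly dominate B (column X: 2 ≤ 3)
No single strategy strictly dominates all others → no strictly dominant strategy.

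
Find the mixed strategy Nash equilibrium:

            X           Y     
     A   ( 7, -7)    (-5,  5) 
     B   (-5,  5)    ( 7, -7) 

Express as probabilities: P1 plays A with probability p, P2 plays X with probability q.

p = 0.5, q = 0.5

Work:
Find probabilities that make opponent indifferent:
P2 chooses q to make P1 indifferent between A and B
P1 chooses p to make P2 indifferent between X and Y
Mixed NE: P1 plays (A: 0.5, B: 0.5), P2 plays (X: 0.5, Y: 0.5)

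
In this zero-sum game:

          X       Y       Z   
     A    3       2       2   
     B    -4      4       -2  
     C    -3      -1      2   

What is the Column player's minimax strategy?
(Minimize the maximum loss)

Column should play Z, value = 2

Work:
Column player minimizes Row's maximum payoff:
Column X: max payoff to Row = 3
Column Y: max payoff to Row = 4
Column Z: max payoff to Row = 2
Minimum is 2, achieved by column Z.
Minimax strategy: Z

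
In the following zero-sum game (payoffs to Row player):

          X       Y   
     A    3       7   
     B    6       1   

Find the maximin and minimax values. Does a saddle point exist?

Maximin = 3, Minimax = 6, Saddle: False

Work:
Row minimums: [3, 1] → maximin = 3
Column maximums: [6, 7] → minimax = 6
No saddle point (maximin ≠ minimax). Mixed strategy needed.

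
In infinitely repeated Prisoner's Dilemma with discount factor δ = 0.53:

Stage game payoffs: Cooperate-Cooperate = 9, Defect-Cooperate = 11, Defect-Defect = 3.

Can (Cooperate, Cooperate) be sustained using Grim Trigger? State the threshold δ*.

δ* = 0.25; since δ = 0.53 ≥ 0.25, cooperation can be sustained

Work:
For Grim Trigger:
Cooperate forever: 9/(1-δ)
Defect then punished: 11 + 3·δ/(1-δ)
Need: 9/(1-δ) ≥ 11 + 3·δ/(1-δ)
Solving: δ ≥ (T-R)/(T-P) = (11-9)/(11-3) = 0.25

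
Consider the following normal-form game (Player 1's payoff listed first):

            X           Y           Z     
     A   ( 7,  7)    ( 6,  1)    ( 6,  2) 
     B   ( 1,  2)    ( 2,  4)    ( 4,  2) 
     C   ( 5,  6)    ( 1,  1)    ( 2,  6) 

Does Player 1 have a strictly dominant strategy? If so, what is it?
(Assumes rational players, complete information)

Yes, Player 1's strictly dominant strategy is A

Work:
A strategy strictly dominates another if it gives a strictly higher payoff against every opponent action. Compare each pair of P1's strategies column-by-column:
  A vs B: [7 vs 1, 6 vs 2, 6 vs 4] → A strictly dominates B
  A vs C: [7 vs 5, 6 vs 1, 6 vs 2] → A strictly dominates C
  B vs A: [1 vs 7, 2 vs 6, 4 vs 6] → B does not strictly dominate A (column X: 1 ≤ 7)
  B vs C: [1 vs 5, 2 vs 1, 4 vs 2] → B does not strictly dominate C (column X: 1 ≤ 5)
  C vs A: [5 vs 7, 1 vs 6, 2 vs 6] → C does not strictly dominate A (column X: 5 ≤ 7)
  C vs B: [5 vs 1, 1 vs 2, 2 vs 4] → C does not strictly dominate B (column Y: 1 ≤ 2)
A strictly dominates every other strategy → strictly dominant.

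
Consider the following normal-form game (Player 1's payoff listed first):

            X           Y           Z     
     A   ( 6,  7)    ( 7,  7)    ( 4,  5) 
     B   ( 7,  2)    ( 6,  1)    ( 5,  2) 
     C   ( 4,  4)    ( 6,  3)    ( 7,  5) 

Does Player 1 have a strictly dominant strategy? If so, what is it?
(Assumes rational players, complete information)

No strictly dominant strategy exists for Player 1

Work:
A strategy strictly dominates another if it gives a strictly higher payoff against every opponent action. Compare each pair of P1's strategies column-by-column:
  A vs B: [6 vs 7, 7 vs 6, 4 vs 5] → A does not strictly dominate B (column X: 6 ≤ 7)
  A vs C: [6 vs 4, 7 vs 6, 4 vs 7] → A does not strictly dominate C (column Z: 4 ≤ 7)
  B vs A: [7 vs 6, 6 vs 7, 5 vs 4] → B does not strictly dominate A (column Y: 6 ≤ 7)
  B vs C: [7 vs 4, 6 vs 6, 5 vs 7] → B does not strictly dominate C (column Y: 6 ≤ 6)
  C vs A: [4 vs 6, 6 vs 7, 7 vs 4] → C does not strictly dominate A (column X: 4 ≤ 6)
  C vs B: [4 vs 7, 6 vs 6, 7 vs 5] → C does not strictly dominate B (column X: 4 ≤ 7)
No single strategy strictly dominates all others → no strictly dominant strategy.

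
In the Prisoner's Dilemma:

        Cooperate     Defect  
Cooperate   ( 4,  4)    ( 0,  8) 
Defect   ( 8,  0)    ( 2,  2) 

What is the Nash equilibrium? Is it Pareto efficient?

(Defect, Defect) is NE; not Pareto efficient

Work:
Defect dominates Cooperate for both players:
If P2 cooperates: Defect (8) > Cooperate (4)
If P2 defects: Defect (2) > Cooperate (0)
NE: (Defect, Defect) with payoff (2, 2)
But (Cooperate, Cooperate) = (4, 4) Pareto dominates (2, 2)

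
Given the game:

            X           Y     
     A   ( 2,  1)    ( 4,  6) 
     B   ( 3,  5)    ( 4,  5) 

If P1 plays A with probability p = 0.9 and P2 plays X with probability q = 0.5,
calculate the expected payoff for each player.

E[P1] = 3.05, E[P2] = 3.65

Work:
E[P1] = p·q·π₁(A,X) + p·(1-q)·π₁(A,Y) + (1-p)·q·π₁(B,X) + (1-p)·(1-q)·π₁(B,Y)
= 0.9·0.5·2 + 0.9·0.5·4 + 0.1·0.5·3 + 0.1·0.5·4
= 3.05

E[P2] = 3.65 (similar calculation)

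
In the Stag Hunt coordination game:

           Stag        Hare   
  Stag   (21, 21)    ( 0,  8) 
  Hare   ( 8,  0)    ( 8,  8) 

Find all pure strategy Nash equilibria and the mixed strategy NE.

Pure NE: (Stag, Stag) and (Hare, Hare); Mixed NE: p = 0.381, q = 0.381

Work:
Check pure NE:
(Stag, Stag): (21, 21) - no unilateral deviation beneficial
(Hare, Hare): (8, 8) - no unilateral deviation beneficial
Mixed NE: P1 plays Stag with p = 0.381, P2 plays Stag with q = 0.381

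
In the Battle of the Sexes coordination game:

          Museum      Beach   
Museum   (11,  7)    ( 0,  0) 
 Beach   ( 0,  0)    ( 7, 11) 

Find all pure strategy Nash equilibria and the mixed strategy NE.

Pure NE: (Museum, Museum) and (Beach, Beach); Mixed NE: p = 0.6111, q = 0.3889

Work:
Check pure NE:
(Museum, Museum): (11, 7) - no unilateral deviation beneficial
(Beach, Beach): (7, 11) - no unilateral deviation beneficial
Mixed NE: P1 plays Museum with p = 0.6111, P2 plays Museum with q = 0.3889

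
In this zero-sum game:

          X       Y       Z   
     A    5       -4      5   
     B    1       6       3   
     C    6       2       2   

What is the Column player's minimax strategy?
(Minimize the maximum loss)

Column should play Z, value = 5

Work:
Column player minimizes Row's maximum payoff:
Column X: max payoff to Row = 6
Column Y: max payoff to Row = 6
Column Z: max payoff to Row = 5
Minimum is 5, achieved by column Z.
Minimax strategy: Z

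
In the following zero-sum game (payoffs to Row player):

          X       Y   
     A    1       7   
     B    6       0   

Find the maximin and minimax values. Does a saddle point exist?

Maximin = 1, Minimax = 6, Saddle: False

Work:
Row minimums: [1, 0] → maximin = 1
Column maximums: [6, 7] → minimax = 6
No saddle point (maximin ≠ minimax). Mixed strategy needed.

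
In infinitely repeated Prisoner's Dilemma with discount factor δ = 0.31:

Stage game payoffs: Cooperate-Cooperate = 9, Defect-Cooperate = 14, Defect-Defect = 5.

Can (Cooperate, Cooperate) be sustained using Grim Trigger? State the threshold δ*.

δ* = 0.5556; since δ = 0.31 < 0.5556, cooperation cannot be sustained

Work:
For Grim Trigger:
Cooperate forever: 9/(1-δ)
Defect then punished: 14 + 5·δ/(1-δ)
Need: 9/(1-δ) ≥ 14 + 5·δ/(1-δ)
Solving: δ ≥ (T-R)/(T-P) = (14-9)/(14-5) = 0.5556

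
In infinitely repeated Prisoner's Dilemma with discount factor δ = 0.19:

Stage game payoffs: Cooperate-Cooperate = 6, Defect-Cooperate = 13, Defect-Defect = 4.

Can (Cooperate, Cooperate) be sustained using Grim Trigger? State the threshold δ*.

δ* = 0.7778; since δ = 0.19 < 0.7778, cooperation cannot be sustained

Work:
For Grim Trigger:
Cooperate forever: 6/(1-δ)
Defect then punished: 13 + 4·δ/(1-δ)
Need: 6/(1-δ) ≥ 13 + 4·δ/(1-δ)
Solving: δ ≥ (T-R)/(T-P) = (13-6)/(13-4) = 0.7778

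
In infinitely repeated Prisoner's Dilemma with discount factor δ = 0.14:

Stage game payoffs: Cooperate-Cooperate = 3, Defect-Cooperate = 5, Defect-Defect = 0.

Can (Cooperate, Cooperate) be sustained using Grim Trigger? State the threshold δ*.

δ* = 0.4; since δ = 0.14 < 0.4, cooperation cannot be sustained

Work:
For Grim Trigger:
Cooperate forever: 3/(1-δ)
Defect then punished: 5 + 0·δ/(1-δ)
Need: 3/(1-δ) ≥ 5 + 0·δ/(1-δ)
Solving: δ ≥ (T-R)/(T-P) = (5-3)/(5-0) = 0.4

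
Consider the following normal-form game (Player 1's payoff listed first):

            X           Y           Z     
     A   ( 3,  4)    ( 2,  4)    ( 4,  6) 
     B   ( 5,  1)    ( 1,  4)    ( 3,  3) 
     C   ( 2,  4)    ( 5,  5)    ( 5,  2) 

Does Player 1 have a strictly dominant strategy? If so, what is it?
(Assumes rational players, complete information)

No strictly dominant strategy exists for Player 1

Work:
A strategy strictly dominates another if it gives a strictly higher payoff against every opponent action. Compare each pair of P1's strategies column-by-column:
  A vs B: [3 vs 5, 2 vs 1, 4 vs 3] → A does not strictly dominate B (column X: 3 ≤ 5)
  A vs C: [3 vs 2, 2 vs 5, 4 vs 5] → A does not strictly dominate C (column Y: 2 ≤ 5)
  B vs A: [5 vs 3, 1 vs 2, 3 vs 4] → B does not strictly dominate A (column Y: 1 ≤ 2)
  B vs C: [5 vs 2, 1 vs 5, 3 vs 5] → B does not strictly dominate C (column Y: 1 ≤ 5)
  C vs A: [2 vs 3, 5 vs 2, 5 vs 4] → C does not strictly dominate A (column X: 2 ≤ 3)
  C vs B: [2 vs 5, 5 vs 1, 5 vs 3] → C does not strictly dominate B (column X: 2 ≤ 5)
No single strategy strictly dominates all others → no strictly dominant strategy.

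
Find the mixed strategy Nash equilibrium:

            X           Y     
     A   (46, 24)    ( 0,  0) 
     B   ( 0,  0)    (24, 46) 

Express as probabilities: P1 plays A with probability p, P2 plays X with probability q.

p = 0.6571, q = 0.3429

Work:
Find probabilities that make opponent indifferent:
P2 chooses q to make P1 indifferent between A and B
P1 chooses p to make P2 indifferent between X and Y
Mixed NE: P1 plays (A: 0.6571, B: 0.3429), P2 plays (X: 0.3429, Y: 0.6571)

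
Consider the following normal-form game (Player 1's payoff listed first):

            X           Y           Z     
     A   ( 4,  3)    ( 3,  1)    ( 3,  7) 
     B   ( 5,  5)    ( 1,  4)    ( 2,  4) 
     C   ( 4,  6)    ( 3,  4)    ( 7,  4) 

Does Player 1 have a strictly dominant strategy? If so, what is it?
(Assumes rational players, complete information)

No strictly dominant strategy exists for Player 1

Work:
A strategy strictly dominates another if it gives a strictly higher payoff against every opponent action. Compare each pair of P1's strategies column-by-column:
  A vs B: [4 vs 5, 3 vs 1, 3 vs 2] → A does not strictly dominate B (column X: 4 ≤ 5)
  A vs C: [4 vs 4, 3 vs 3, 3 vs 7] → A does not strictly dominate C (column X: 4 ≤ 4)
  B vs A: [5 vs 4, 1 vs 3, 2 vs 3] → B does not strictly dominate A (column Y: 1 ≤ 3)
  B vs C: [5 vs 4, 1 vs 3, 2 vs 7] → B does not strictly dominate C (column Y: 1 ≤ 3)
  C vs A: [4 vs 4, 3 vs 3, 7 vs 3] → C does not strictly dominate A (column X: 4 ≤ 4)
  C vs B: [4 vs 5, 3 vs 1, 7 vs 2] → C does not strictly dominate B (column X: 4 ≤ 5)
No single strategy strictly dominates all others → no strictly dominant strategy.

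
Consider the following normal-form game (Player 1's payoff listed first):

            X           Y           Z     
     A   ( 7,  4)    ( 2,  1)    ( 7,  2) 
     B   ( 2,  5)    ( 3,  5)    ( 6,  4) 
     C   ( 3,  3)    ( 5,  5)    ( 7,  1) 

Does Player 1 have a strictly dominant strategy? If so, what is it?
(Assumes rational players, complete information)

No strictly dominant strategy exists for Player 1

Work:
A strategy strictly dominates another if it gives a strictly higher payoff against every opponent action. Compare each pair of P1's strategies column-by-column:
  A vs B: [7 vs 2, 2 vs 3, 7 vs 6] → A does not strictly dominate B (column Y: 2 ≤ 3)
  A vs C: [7 vs 3, 2 vs 5, 7 vs 7] → A does not strictly dominate C (column Y: 2 ≤ 5)
  B vs A: [2 vs 7, 3 vs 2, 6 vs 7] → B does not strictly dominate A (column X: 2 ≤ 7)
  B vs C: [2 vs 3, 3 vs 5, 6 vs 7] → B does not strictly dominate C (column X: 2 ≤ 3)
  C vs A: [3 vs 7, 5 vs 2, 7 vs 7] → C does not strictly dominate A (column X: 3 ≤ 7)
  C vs B: [3 vs 2, 5 vs 3, 7 vs 6] → C strictly dominates B
No single strategy strictly dominates all others → no strictly dominant strategy.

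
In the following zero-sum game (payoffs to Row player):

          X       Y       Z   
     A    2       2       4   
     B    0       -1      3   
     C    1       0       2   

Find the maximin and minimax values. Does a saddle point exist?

Maximin = 2, Minimax = 2, Saddle: True

Work:
Row minimums: [2, -1, 0] → maximin = 2
Column maximums: [2, 2, 4] → minimax = 2
Saddle point exists! Game value = 2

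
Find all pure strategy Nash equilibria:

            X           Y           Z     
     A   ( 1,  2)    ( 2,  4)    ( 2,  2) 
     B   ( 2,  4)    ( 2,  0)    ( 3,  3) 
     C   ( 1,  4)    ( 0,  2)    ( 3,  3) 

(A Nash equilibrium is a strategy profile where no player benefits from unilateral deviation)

Nash equilibrium: (A, Y), (B, X)

Work:
Best responses:
  P1 vs X: payoffs [1, 2, 1] → best response B (payoff 2)
  P1 vs Y: payoffs [2, 2, 0] → best response A/B (payoff 2)
  P1 vs Z: payoffs [2, 3, 3] → best response B/C (payoff 3)
  P2 vs A: payoffs [2, 4, 2] → best response Y (payoff 4)
  P2 vs B: payoffs [4, 0, 3] → best response X (payoff 4)
  P2 vs C: payoffs [4, 2, 3] → best response X (payoff 4)
Mutual best responses: (A,Y), (B,X) → Nash equilibria.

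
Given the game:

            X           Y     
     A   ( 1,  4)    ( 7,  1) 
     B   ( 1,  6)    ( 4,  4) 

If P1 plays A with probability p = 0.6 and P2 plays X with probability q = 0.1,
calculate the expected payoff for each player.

E[P1] = 5.32, E[P2] = 2.46

Work:
E[P1] = p·q·π₁(A,X) + p·(1-q)·π₁(A,Y) + (1-p)·q·π₁(B,X) + (1-p)·(1-q)·π₁(B,Y)
= 0.6·0.1·1 + 0.6·0.9·7 + 0.4·0.1·1 + 0.4·0.9·4
= 5.32

E[P2] = 2.46 (similar calculation)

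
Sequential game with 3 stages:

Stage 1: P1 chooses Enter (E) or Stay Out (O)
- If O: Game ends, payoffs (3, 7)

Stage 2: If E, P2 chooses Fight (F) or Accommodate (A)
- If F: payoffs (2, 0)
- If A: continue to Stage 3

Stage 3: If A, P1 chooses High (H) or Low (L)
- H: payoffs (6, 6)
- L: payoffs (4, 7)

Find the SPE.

SPE: (E, A, H); Outcome (6, 6)

Work:
Stage 3: P1 chooses H (6 vs 4)
Stage 2: P2: F->0, A->6 (anticipating H). Choose A
Stage 1: P1: O->3, E->6 (anticipating A, H). Choose E
SPE path: E -> A -> H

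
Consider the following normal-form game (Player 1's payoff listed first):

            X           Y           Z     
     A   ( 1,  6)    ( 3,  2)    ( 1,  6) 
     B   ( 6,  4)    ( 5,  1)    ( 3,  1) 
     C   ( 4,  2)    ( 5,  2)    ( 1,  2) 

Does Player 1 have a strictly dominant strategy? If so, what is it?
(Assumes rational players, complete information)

No strictly dominant strategy exists for Player 1

Work:
A strategy strictly dominates another if it gives a strictly higher payoff against every opponent action. Compare each pair of P1's strategies column-by-column:
  A vs B: [1 vs 6, 3 vs 5, 1 vs 3] → A does not strictly dominate B (column X: 1 ≤ 6)
  A vs C: [1 vs 4, 3 vs 5, 1 vs 1] → A does not strictly dominate C (column X: 1 ≤ 4)
  B vs A: [6 vs 1, 5 vs 3, 3 vs 1] → B strictly dominates A
  B vs C: [6 vs 4, 5 vs 5, 3 vs 1] → B does not strictly dominate C (column Y: 5 ≤ 5)
  C vs A: [4 vs 1, 5 vs 3, 1 vs 1] → C does not strictly dominate A (column Z: 1 ≤ 1)
  C vs B: [4 vs 6, 5 vs 5, 1 vs 3] → C does not strictly dominate B (column X: 4 ≤ 6)
No single strategy strictly dominates all others → no strictly dominant strategy.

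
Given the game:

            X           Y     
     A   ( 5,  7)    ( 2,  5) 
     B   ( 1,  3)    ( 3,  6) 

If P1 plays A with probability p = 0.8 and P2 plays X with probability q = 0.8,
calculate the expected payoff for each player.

E[P1] = 3.8, E[P2] = 6.0

Work:
E[P1] = p·q·π₁(A,X) + p·(1-q)·π₁(A,Y) + (1-p)·q·π₁(B,X) + (1-p)·(1-q)·π₁(B,Y)
= 0.8·0.8·5 + 0.8·0.2·2 + 0.2·0.8·1 + 0.2·0.2·3
= 3.8

E[P2] = 6.0 (similar calculation)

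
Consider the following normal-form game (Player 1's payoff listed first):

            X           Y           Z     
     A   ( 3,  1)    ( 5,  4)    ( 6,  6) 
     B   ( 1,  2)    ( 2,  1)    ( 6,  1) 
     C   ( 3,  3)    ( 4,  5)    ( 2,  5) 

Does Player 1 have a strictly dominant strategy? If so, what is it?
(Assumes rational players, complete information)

No strictly dominant strategy exists for Player 1

Work:
A strategy strictly dominates another if it gives a strictly higher payoff against every opponent action. Compare each pair of P1's strategies column-by-column:
  A vs B: [3 vs 1, 5 vs 2, 6 vs 6] → A does not strictly dominate B (column Z: 6 ≤ 6)
  A vs C: [3 vs 3, 5 vs 4, 6 vs 2] → A does not strictly dominate C (column X: 3 ≤ 3)
  B vs A: [1 vs 3, 2 vs 5, 6 vs 6] → B does not strictly dominate A (column X: 1 ≤ 3)
  B vs C: [1 vs 3, 2 vs 4, 6 vs 2] → B does not strictly dominate C (column X: 1 ≤ 3)
  C vs A: [3 vs 3, 4 vs 5, 2 vs 6] → C does not strictly dominate A (column X: 3 ≤ 3)
  C vs B: [3 vs 1, 4 vs 2, 2 vs 6] → C does not strictly dominate B (column Z: 2 ≤ 6)
No single strategy strictly dominates all others → no strictly dominant strategy.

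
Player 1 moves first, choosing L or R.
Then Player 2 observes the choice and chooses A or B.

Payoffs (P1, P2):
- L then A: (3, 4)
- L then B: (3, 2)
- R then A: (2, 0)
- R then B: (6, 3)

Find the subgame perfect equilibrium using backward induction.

P1 plays R, P2 plays A after L and B after R; Payoff (6, 3)

Work:
Backward induction:
After L: P2 chooses A → P1 gets 3
After R: P2 chooses B → P1 gets 6
P1 chooses R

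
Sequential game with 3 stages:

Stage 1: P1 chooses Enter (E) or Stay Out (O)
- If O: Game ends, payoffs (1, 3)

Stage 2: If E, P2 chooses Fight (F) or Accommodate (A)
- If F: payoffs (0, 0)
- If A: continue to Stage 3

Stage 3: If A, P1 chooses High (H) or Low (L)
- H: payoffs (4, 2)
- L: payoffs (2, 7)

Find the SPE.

SPE: (E, A, H); Outcome (4, 2)

Work:
Stage 3: P1 chooses H (4 vs 2)
Stage 2: P2: F->0, A->2 (anticipating H). Choose A
Stage 1: P1: O->1, E->4 (anticipating A, H). Choose E
SPE path: E -> A -> H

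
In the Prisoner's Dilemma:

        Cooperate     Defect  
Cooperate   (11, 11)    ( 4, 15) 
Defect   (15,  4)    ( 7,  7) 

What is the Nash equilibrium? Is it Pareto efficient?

(Defect, Defect) is NE; not Pareto efficient

Work:
Defect dominates Cooperate for both players:
If P2 cooperates: Defect (15) > Cooperate (11)
If P2 defects: Defect (7) > Cooperate (4)
NE: (Defect, Defect) with payoff (7, 7)
But (Cooperate, Cooperate) = (11, 11) Pareto dominates (7, 7)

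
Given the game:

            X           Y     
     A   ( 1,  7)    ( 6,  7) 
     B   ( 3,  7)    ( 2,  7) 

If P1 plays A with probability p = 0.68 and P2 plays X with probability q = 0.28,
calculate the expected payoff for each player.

E[P1] = 3.8576, E[P2] = 7.0

Work:
E[P1] = p·q·π₁(A,X) + p·(1-q)·π₁(A,Y) + (1-p)·q·π₁(B,X) + (1-p)·(1-q)·π₁(B,Y)
= 0.68·0.28·1 + 0.68·0.72·6 + 0.32·0.28·3 + 0.32·0.72·2
= 3.8576

E[P2] = 7.0 (similar calculation)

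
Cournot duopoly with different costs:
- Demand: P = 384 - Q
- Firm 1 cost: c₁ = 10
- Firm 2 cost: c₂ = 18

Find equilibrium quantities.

q₁* = 127.33, q₂* = 119.33

Work:
Reaction: q₁ = (384 - 10 - q₂)/2
Reaction: q₂ = (384 - 18 - q₁)/2
Solve simultaneously:
q₁* = (384 - 2×10 + 18)/3 = 127.33
q₂* = (384 - 2×18 + 10)/3 = 119.33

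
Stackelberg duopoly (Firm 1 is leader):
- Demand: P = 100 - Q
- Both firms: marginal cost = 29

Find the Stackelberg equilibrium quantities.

q₁* (leader) = 35.5, q₂* (follower) = 17.75

Work:
Follower's reaction: q₂ = (a - c - q₁)/2
Leader substitutes: π₁ = q₁·(a - q₁ - (a-c-q₁)/2 - c)
FOC: q₁* = (100 - 29)/2 = 35.50
Then: q₂* = (100 - 29 - 35.5)/2 = 17.75
Leader has first-mover advantage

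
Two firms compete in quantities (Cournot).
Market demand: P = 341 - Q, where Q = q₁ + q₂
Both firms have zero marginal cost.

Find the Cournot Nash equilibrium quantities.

q₁* = q₂* = 113.67; P* = 113.67

Work:
Profit: π_i = P·q_i = (a - q_i - q_j)·q_i
FOC: ∂π_i/∂q_i = a - 2q_i - q_j = 0
Reaction function: q_i = (341 - q_j)/2
Symmetry: q* = 341/3 = 113.67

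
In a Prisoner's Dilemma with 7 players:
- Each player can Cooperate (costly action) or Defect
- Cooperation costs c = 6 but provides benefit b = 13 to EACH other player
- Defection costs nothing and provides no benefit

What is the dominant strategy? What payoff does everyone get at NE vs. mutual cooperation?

Dominant: Defect; NE payoff = 0; Coop payoff = 72

Work:
Defect dominates (saves cost c = 6, benefit to others is external)
NE: All defect → everyone gets 0
If all cooperate: each receives (6)×13 - 6 = 72
Social dilemma: 72 > 0 but NE gives 0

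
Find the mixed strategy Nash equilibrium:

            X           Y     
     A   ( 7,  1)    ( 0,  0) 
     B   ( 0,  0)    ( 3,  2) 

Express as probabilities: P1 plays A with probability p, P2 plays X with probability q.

p = 0.6667, q = 0.3

Work:
Find probabilities that make opponent indifferent:
P2 chooses q to make P1 indifferent between A and B
P1 chooses p to make P2 indifferent between X and Y
Mixed NE: P1 plays (A: 0.6667, B: 0.3333), P2 plays (X: 0.3, Y: 0.7)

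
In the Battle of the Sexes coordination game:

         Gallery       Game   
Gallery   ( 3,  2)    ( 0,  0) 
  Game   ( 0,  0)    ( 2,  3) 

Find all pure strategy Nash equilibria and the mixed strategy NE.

Pure NE: (Gallery, Gallery) and (Game, Game); Mixed NE: p = 0.6, q = 0.4

Work:
Check pure NE:
(Gallery, Gallery): (3, 2) - no unilateral deviation beneficial
(Game, Game): (2, 3) - no unilateral deviation beneficial
Mixed NE: P1 plays Gallery with p = 0.6, P2 plays Gallery with q = 0.4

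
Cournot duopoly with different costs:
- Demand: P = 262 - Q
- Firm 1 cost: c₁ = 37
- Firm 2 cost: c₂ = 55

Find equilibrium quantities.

q₁* = 81.0, q₂* = 63.0

Work:
Reaction: q₁ = (262 - 37 - q₂)/2
Reaction: q₂ = (262 - 55 - q₁)/2
Solve simultaneously:
q₁* = (262 - 2×37 + 55)/3 = 81.0
q₂* = (262 - 2×55 + 37)/3 = 63.0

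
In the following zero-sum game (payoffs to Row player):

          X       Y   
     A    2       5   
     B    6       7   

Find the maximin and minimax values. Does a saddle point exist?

Maximin = 6, Minimax = 6, Saddle: True

Work:
Row minimums: [2, 6] → maximin = 6
Column maximums: [6, 7] → minimax = 6
Saddle point exists! Game value = 6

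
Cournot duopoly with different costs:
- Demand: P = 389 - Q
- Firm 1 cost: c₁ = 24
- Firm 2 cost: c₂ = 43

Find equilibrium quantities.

q₁* = 128.0, q₂* = 109.0

Work:
Reaction: q₁ = (389 - 24 - q₂)/2
Reaction: q₂ = (389 - 43 - q₁)/2
Solve simultaneously:
q₁* = (389 - 2×24 + 43)/3 = 128.0
q₂* = (389 - 2×43 + 24)/3 = 109.0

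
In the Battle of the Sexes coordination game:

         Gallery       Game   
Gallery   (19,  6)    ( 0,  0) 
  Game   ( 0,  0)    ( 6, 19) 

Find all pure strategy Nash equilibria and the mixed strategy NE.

Pure NE: (Gallery, Gallery) and (Game, Game); Mixed NE: p = 0.76, q = 0.24

Work:
Check pure NE:
(Gallery, Gallery): (19, 6) - no unilateral deviation beneficial
(Game, Game): (6, 19) - no unilateral deviation beneficial
Mixed NE: P1 plays Gallery with p = 0.76, P2 plays Gallery with q = 0.24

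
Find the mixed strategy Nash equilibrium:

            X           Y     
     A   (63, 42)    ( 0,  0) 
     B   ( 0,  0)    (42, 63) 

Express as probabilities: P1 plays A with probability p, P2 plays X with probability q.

p = 0.6, q = 0.4

Work:
Find probabilities that make opponent indifferent:
P2 chooses q to make P1 indifferent between A and B
P1 chooses p to make P2 indifferent between X and Y
Mixed NE: P1 plays (A: 0.6, B: 0.4), P2 plays (X: 0.4, Y: 0.6)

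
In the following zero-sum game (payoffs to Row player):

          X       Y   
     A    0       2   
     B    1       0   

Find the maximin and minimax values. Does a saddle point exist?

Maximin = 0, Minimax = 1, Saddle: False

Work:
Row minimums: [0, 0] → maximin = 0
Column maximums: [1, 2] → minimax = 1
No saddle point (maximin ≠ minimax). Mixed strategy needed.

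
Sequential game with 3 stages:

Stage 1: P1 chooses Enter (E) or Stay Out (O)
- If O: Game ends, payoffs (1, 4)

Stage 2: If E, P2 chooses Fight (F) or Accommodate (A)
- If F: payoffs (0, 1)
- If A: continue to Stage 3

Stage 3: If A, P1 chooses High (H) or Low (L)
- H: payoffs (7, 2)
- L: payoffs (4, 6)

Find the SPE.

SPE: (E, A, H); Outcome (7, 2)

Work:
Stage 3: P1 chooses H (7 vs 4)
Stage 2: P2: F->1, A->2 (anticipating H). Choose A
Stage 1: P1: O->1, E->7 (anticipating A, H). Choose E
SPE path: E -> A -> H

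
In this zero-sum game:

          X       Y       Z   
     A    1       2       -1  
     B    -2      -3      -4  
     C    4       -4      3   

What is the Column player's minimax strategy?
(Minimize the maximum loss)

Column should play Y, value = 2

Work:
Column player minimizes Row's maximum payoff:
Column X: max payoff to Row = 4
Column Y: max payoff to Row = 2
Column Z: max payoff to Row = 3
Minimum is 2, achieved by column Y.
Minimax strategy: Y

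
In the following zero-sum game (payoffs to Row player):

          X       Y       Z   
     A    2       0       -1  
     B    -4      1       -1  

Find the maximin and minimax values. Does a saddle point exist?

Maximin = -1, Minimax = -1, Saddle: True

Work:
Row minimums: [-1, -4] → maximin = -1
Column maximums: [2, 1, -1] → minimax = -1
Saddle point exists! Game value = -1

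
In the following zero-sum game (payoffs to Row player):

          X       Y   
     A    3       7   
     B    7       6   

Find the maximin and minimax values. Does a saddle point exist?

Maximin = 6, Minimax = 7, Saddle: False

Work:
Row minimums: [3, 6] → maximin = 6
Column maximums: [7, 7] → minimax = 7
No saddle point (maximin ≠ minimax). Mixed strategy needed.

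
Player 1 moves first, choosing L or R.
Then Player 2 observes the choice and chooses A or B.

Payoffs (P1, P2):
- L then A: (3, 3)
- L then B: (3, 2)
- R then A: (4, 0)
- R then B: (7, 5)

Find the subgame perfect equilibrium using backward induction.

P1 plays R, P2 plays A after L and B after R; Payoff (7, 5)

Work:
Backward induction:
After L: P2 chooses A → P1 gets 3
After R: P2 chooses B → P1 gets 7
P1 chooses R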